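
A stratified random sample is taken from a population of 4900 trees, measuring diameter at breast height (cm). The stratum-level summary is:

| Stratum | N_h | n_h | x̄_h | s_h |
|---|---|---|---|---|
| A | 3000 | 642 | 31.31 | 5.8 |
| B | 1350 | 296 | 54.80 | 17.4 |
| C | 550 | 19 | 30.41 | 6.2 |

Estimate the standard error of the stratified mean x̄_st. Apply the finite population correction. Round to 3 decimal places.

SE(x̄_st) ≈ 0.317

V̂(x̄_st) = Σ W_h² (1 − n_h/N_h) s_h²/n_h, with W_h = N_h/N and N = 4900:
  stratum A: (3000/4900)²·(1 − 642/3000)·5.8²/642 = 0.0154381
  stratum B: (1350/4900)²·(1 − 296/1350)·17.4²/296 = 0.0606162
  stratum C: (550/4900)²·(1 − 19/550)·6.2²/19 = 0.024609
V̂(x̄_st) = 0.100663
SE(x̄_st) = √0.100663 = 0.317275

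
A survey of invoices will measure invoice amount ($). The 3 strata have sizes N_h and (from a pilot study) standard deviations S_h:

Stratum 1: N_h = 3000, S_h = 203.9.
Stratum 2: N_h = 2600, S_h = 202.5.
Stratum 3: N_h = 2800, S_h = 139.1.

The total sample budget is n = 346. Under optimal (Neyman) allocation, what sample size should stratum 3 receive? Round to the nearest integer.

88

Neyman allocation: n_h = n · N_h S_h / Σ N_i S_i, with n = 346.
  stratum 1: N_h·S_h = 3000·203.9 = 611700.00
  stratum 2: N_h·S_h = 2600·202.5 = 526500.00
  stratum 3: N_h·S_h = 2800·139.1 = 389480.00
Σ N_h S_h = 1527680.00
n for stratum 3 = 346·389480.00/1527680.00 = 88.212 → 88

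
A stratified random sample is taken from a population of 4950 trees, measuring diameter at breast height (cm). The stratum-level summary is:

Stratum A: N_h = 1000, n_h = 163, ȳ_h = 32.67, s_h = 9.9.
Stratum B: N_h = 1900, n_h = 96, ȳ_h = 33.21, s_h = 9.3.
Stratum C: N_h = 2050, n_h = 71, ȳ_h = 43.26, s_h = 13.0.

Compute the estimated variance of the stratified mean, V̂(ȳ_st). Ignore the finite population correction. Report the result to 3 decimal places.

V̂(ȳ_st) ≈ 0.566

V̂(ȳ_st) = Σ W_h² s_h²/n_h, with W_h = N_h/N and N = 4950:
  stratum A: (1000/4950)²·9.9²/163 = 0.0245399
  stratum B: (1900/4950)²·9.3²/96 = 0.132737
  stratum C: (2050/4950)²·13.0²/71 = 0.40825
V̂(ȳ_st) = 0.565526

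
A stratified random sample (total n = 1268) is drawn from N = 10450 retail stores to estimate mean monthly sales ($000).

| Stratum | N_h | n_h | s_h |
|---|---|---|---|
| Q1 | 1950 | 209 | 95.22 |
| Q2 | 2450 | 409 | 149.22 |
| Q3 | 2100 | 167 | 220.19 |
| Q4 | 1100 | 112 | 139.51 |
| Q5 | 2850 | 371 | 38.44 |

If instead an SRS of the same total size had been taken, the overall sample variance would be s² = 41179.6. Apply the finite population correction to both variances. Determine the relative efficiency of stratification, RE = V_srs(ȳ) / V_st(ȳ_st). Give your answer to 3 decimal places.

V̂(ȳ_st) = Σ W_h² (1 − n_h/N_h) s_h²/n_h, with W_h = N_h/N and N = 10450:
  stratum Q1: (1950/10450)²·(1 − 209/1950)·95.22²/209 = 1.34869
  stratum Q2: (2450/10450)²·(1 − 409/2450)·149.22²/409 = 2.49291
  stratum Q3: (2100/10450)²·(1 − 167/2100)·220.19²/167 = 10.7919
  stratum Q4: (1100/10450)²·(1 − 112/1100)·139.51²/112 = 1.72946
  stratum Q5: (2850/10450)²·(1 − 371/2850)·38.44²/371 = 0.257681
V_st = 16.6206
V_srs = (1 − 1268/10450)·41179.6/1268 = 28.5354
Relative efficiency = V_srs / V_st = 28.5354/16.6206 = 1.7169

RE ≈ 1.717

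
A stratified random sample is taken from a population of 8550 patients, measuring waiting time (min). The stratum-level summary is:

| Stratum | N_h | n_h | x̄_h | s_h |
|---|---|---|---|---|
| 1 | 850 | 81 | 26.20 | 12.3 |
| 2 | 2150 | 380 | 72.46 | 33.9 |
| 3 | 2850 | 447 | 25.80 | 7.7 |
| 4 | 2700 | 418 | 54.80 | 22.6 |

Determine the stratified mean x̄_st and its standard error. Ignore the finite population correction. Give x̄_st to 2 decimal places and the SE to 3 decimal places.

x̄_st = Σ W_h x̄_h = (850·26.20 + 2150·72.46 + 2850·25.80 + 2700·54.80)/8550 = 46.73088
V̂(x̄_st) = Σ W_h² s_h²/n_h, with W_h = N_h/N and N = 8550:
  stratum 1: (850/8550)²·12.3²/81 = 0.01846
  stratum 2: (2150/8550)²·33.9²/380 = 0.191232
  stratum 3: (2850/8550)²·7.7²/447 = 0.0147378
  stratum 4: (2700/8550)²·22.6²/418 = 0.121853
V̂(x̄_st) = 0.346283
SE(x̄_st) = √0.346283 = 0.588458

x̄_st ≈ 46.73, SE ≈ 0.588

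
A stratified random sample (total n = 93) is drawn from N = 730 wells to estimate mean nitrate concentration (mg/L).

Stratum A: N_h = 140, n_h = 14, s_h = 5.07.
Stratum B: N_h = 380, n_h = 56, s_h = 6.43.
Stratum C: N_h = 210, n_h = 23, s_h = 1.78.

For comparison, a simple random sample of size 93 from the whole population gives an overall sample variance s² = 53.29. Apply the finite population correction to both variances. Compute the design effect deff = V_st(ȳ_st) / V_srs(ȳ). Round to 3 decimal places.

deff ≈ 0.483

V̂(ȳ_st) = Σ W_h² (1 − n_h/N_h) s_h²/n_h, with W_h = N_h/N and N = 730:
  stratum A: (140/730)²·(1 − 14/140)·5.07²/14 = 0.0607772
  stratum B: (380/730)²·(1 − 56/380)·6.43²/56 = 0.170576
  stratum C: (210/730)²·(1 − 23/210)·1.78²/23 = 0.0101514
V_st = 0.241504
V_srs = (1 − 93/730)·53.29/93 = 0.500011
deff = V_st / V_srs = 0.241504/0.500011 = 0.4830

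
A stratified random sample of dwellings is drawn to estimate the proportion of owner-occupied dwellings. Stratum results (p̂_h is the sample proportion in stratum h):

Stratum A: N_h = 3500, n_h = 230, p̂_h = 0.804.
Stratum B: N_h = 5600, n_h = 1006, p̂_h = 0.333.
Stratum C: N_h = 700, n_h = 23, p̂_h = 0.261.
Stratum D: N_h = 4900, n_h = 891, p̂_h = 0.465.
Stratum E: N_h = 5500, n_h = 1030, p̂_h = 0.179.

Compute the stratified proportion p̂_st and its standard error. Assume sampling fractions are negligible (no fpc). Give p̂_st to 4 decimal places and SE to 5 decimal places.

p̂_st ≈ 0.4022, SE ≈ 0.00867

N = 20200; stratum weights W_h = N_h/N.
p̂_st = Σ W_h p̂_h = (3500·0.804 + 5600·0.333 + 700·0.261 + 4900·0.465 + 5500·0.179)/20200 = 0.40220
V̂(p̂_st) = Σ W_h² p̂_h(1−p̂_h)/(n_h−1):
  stratum A: (3500/20200)²·0.804·0.196/229 = 2.0659e-05
  stratum B: (5600/20200)²·0.333·0.667/1005 = 1.69855e-05
  stratum C: (700/20200)²·0.261·0.739/22 = 1.05282e-05
  stratum D: (4900/20200)²·0.465·0.535/890 = 1.64477e-05
  stratum E: (5500/20200)²·0.179·0.821/1029 = 1.05877e-05
V̂(p̂_st) = 7.52082e-05; SE = √V̂ = 0.00867227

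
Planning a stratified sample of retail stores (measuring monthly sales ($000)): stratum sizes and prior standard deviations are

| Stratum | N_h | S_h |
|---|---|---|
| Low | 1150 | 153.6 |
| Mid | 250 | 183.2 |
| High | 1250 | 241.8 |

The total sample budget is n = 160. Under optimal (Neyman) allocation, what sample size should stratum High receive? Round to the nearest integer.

92

Neyman allocation: n_h = n · N_h S_h / Σ N_i S_i, with n = 160.
  stratum Low: N_h·S_h = 1150·153.6 = 176640.00
  stratum Mid: N_h·S_h = 250·183.2 = 45800.00
  stratum High: N_h·S_h = 1250·241.8 = 302250.00
Σ N_h S_h = 524690.00
n for stratum High = 160·302250.00/524690.00 = 92.169 → 92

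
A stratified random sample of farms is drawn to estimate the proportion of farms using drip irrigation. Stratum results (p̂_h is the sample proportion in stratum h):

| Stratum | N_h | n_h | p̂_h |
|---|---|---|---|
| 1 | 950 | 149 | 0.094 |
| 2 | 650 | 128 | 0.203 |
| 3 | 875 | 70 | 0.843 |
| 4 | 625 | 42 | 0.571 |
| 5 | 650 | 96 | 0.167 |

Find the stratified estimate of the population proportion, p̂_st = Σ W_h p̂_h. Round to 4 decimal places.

p̂_st ≈ 0.3798

N = 3750; stratum weights W_h = N_h/N.
p̂_st = Σ W_h p̂_h = (950·0.094 + 650·0.203 + 875·0.843 + 625·0.571 + 650·0.167)/3750 = 0.37981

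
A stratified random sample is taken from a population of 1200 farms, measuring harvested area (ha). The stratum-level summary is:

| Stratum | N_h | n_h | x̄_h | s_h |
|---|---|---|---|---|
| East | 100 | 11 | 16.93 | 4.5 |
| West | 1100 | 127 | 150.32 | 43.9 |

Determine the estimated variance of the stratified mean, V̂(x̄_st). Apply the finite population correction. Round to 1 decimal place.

V̂(x̄_st) = Σ W_h² (1 − n_h/N_h) s_h²/n_h, with W_h = N_h/N and N = 1200:
  stratum East: (100/1200)²·(1 − 11/100)·4.5²/11 = 0.0113778
  stratum West: (1100/1200)²·(1 − 127/1100)·43.9²/127 = 11.2789
V̂(x̄_st) = 11.2903

V̂(x̄_st) ≈ 11.3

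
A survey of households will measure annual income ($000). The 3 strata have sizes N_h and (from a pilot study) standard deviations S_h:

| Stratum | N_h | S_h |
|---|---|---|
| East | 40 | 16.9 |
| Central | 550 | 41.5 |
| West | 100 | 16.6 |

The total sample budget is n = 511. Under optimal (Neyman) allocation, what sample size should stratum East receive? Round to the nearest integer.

Neyman allocation: n_h = n · N_h S_h / Σ N_i S_i, with n = 511.
  stratum East: N_h·S_h = 40·16.9 = 676.00
  stratum Central: N_h·S_h = 550·41.5 = 22825.00
  stratum West: N_h·S_h = 100·16.6 = 1660.00
Σ N_h S_h = 25161.00
n for stratum East = 511·676.00/25161.00 = 13.729 → 14

14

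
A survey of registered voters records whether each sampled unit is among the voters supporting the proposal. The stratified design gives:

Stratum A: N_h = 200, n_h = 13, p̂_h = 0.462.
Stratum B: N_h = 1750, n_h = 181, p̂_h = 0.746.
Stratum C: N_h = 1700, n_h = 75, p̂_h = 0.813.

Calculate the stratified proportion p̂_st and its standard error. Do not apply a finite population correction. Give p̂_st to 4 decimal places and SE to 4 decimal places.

p̂_st ≈ 0.7616, SE ≈ 0.0274

N = 3650; stratum weights W_h = N_h/N.
p̂_st = Σ W_h p̂_h = (200·0.462 + 1750·0.746 + 1700·0.813)/3650 = 0.76164
V̂(p̂_st) = Σ W_h² p̂_h(1−p̂_h)/(n_h−1):
  stratum A: (200/3650)²·0.462·0.538/12 = 6.21895e-05
  stratum B: (1750/3650)²·0.746·0.254/180 = 0.000241986
  stratum C: (1700/3650)²·0.813·0.187/74 = 0.000445669
V̂(p̂_st) = 0.000749845; SE = √V̂ = 0.0273833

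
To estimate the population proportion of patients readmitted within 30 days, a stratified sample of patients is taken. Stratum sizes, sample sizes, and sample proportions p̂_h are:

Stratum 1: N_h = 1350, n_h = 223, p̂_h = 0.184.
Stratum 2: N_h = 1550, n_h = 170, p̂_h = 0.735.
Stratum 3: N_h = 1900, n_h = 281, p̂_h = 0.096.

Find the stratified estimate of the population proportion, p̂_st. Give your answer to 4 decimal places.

N = 4800; stratum weights W_h = N_h/N.
p̂_st = Σ W_h p̂_h = (1350·0.184 + 1550·0.735 + 1900·0.096)/4800 = 0.32709

p̂_st ≈ 0.3271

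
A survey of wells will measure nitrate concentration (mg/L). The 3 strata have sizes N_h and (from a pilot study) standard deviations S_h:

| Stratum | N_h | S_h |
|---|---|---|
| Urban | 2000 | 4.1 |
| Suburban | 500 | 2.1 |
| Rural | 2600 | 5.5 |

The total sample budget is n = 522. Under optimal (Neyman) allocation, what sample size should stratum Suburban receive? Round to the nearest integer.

23

Neyman allocation: n_h = n · N_h S_h / Σ N_i S_i, with n = 522.
  stratum Urban: N_h·S_h = 2000·4.1 = 8200.00
  stratum Suburban: N_h·S_h = 500·2.1 = 1050.00
  stratum Rural: N_h·S_h = 2600·5.5 = 14300.00
Σ N_h S_h = 23550.00
n for stratum Suburban = 522·1050.00/23550.00 = 23.274 → 23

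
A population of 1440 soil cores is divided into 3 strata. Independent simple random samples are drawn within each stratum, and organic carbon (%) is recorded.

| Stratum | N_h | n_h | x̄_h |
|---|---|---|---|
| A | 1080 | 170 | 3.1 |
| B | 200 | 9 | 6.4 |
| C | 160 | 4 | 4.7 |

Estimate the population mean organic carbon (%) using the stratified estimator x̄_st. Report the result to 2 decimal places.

x̄_st ≈ 3.74

N = Σ N_h = 1440. Stratum weights W_h = N_h/N.
x̄_st = (1080·3.1 + 200·6.4 + 160·4.7) / 1440 = 3.7361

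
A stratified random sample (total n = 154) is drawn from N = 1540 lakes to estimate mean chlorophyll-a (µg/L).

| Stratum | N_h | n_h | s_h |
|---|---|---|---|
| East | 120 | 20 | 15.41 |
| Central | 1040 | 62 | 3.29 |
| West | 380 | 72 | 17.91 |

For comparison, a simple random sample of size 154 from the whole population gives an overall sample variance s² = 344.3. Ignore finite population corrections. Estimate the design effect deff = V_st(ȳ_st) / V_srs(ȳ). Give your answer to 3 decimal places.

deff ≈ 0.189

V̂(ȳ_st) = Σ W_h² s_h²/n_h, with W_h = N_h/N and N = 1540:
  stratum East: (120/1540)²·15.41²/20 = 0.0720935
  stratum Central: (1040/1540)²·3.29²/62 = 0.0796206
  stratum West: (380/1540)²·17.91²/72 = 0.271259
V_st = 0.422973
V_srs = s²/n = 344.3/154 = 2.23571
deff = V_st / V_srs = 0.422973/2.23571 = 0.1892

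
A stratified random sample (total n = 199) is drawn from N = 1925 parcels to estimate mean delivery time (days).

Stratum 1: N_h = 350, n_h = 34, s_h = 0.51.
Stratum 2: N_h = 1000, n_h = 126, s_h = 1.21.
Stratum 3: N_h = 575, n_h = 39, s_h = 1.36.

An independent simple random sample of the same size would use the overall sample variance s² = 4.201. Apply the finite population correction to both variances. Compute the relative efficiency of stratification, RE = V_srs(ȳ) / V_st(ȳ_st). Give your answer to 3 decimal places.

V̂(ȳ_st) = Σ W_h² (1 − n_h/N_h) s_h²/n_h, with W_h = N_h/N and N = 1925:
  stratum 1: (350/1925)²·(1 − 34/350)·0.51²/34 = 0.000228326
  stratum 2: (1000/1925)²·(1 − 126/1000)·1.21²/126 = 0.00274063
  stratum 3: (575/1925)²·(1 − 39/575)·1.36²/39 = 0.00394443
V_st = 0.00691339
V_srs = (1 − 199/1925)·4.201/199 = 0.0189282
Relative efficiency = V_srs / V_st = 0.0189282/0.00691339 = 2.7379

RE ≈ 2.738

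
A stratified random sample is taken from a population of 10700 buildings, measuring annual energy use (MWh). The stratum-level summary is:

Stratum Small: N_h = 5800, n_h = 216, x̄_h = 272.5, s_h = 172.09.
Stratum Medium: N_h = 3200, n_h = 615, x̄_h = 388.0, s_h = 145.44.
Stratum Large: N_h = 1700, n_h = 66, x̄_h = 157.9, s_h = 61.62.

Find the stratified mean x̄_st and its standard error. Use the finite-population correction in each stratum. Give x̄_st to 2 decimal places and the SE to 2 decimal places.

x̄_st = Σ W_h x̄_h = (5800·272.5 + 3200·388.0 + 1700·157.9)/10700 = 288.83458
V̂(x̄_st) = Σ W_h² (1 − n_h/N_h) s_h²/n_h, with W_h = N_h/N and N = 10700:
  stratum Small: (5800/10700)²·(1 − 216/5800)·172.09²/216 = 38.785
  stratum Medium: (3200/10700)²·(1 − 615/3200)·145.44²/615 = 2.48505
  stratum Large: (1700/10700)²·(1 − 66/1700)·61.62²/66 = 1.39583
V̂(x̄_st) = 42.6658
SE(x̄_st) = √42.6658 = 6.53191

x̄_st ≈ 288.83, SE ≈ 6.53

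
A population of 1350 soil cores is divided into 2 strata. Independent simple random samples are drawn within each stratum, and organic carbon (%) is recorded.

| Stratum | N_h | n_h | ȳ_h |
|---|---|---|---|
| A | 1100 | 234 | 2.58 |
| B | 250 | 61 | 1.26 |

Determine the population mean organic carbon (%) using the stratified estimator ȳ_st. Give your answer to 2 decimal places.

ȳ_st ≈ 2.34

N = Σ N_h = 1350. Stratum weights W_h = N_h/N.
ȳ_st = (1100·2.58 + 250·1.26) / 1350 = 2.3356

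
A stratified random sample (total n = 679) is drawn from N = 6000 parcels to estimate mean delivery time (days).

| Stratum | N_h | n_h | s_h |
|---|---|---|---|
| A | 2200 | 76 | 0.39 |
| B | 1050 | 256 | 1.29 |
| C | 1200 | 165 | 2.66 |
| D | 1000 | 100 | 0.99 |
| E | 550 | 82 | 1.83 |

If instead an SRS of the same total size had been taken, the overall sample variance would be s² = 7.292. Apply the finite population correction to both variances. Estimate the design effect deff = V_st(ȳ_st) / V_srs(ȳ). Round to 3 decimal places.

V̂(ȳ_st) = Σ W_h² (1 − n_h/N_h) s_h²/n_h, with W_h = N_h/N and N = 6000:
  stratum A: (2200/6000)²·(1 − 76/2200)·0.39²/76 = 0.000259771
  stratum B: (1050/6000)²·(1 − 256/1050)·1.29²/256 = 0.000150538
  stratum C: (1200/6000)²·(1 − 165/1200)·2.66²/165 = 0.00147944
  stratum D: (1000/6000)²·(1 − 100/1000)·0.99²/100 = 0.000245025
  stratum E: (550/6000)²·(1 − 82/550)·1.83²/82 = 0.000292008
V_st = 0.00242679
V_srs = (1 − 679/6000)·7.292/679 = 0.00952399
deff = V_st / V_srs = 0.00242679/0.00952399 = 0.2548

deff ≈ 0.255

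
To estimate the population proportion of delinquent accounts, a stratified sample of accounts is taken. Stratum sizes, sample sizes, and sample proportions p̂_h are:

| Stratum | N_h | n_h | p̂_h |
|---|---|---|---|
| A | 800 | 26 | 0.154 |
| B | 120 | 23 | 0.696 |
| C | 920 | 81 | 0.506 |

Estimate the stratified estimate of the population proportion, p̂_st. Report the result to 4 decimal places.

N = 1840; stratum weights W_h = N_h/N.
p̂_st = Σ W_h p̂_h = (800·0.154 + 120·0.696 + 920·0.506)/1840 = 0.36535

p̂_st ≈ 0.3653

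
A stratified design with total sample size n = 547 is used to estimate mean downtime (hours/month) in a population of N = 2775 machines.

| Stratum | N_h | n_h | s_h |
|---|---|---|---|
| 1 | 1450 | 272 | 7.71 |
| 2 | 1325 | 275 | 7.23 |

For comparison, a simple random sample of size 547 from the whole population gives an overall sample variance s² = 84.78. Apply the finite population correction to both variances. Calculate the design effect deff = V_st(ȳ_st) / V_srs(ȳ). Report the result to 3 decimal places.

V̂(ȳ_st) = Σ W_h² (1 − n_h/N_h) s_h²/n_h, with W_h = N_h/N and N = 2775:
  stratum 1: (1450/2775)²·(1 − 272/1450)·7.71²/272 = 0.048476
  stratum 2: (1325/2775)²·(1 − 275/1325)·7.23²/275 = 0.0343418
V_st = 0.0828178
V_srs = (1 − 547/2775)·84.78/547 = 0.12444
deff = V_st / V_srs = 0.0828178/0.12444 = 0.6655

deff ≈ 0.666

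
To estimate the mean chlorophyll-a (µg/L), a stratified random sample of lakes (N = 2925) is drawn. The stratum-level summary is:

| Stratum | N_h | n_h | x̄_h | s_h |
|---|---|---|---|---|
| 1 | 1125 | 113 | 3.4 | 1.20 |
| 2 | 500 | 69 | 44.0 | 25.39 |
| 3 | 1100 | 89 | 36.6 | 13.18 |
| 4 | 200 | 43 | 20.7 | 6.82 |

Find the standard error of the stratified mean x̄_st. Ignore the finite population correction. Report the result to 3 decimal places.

V̂(x̄_st) = Σ W_h² s_h²/n_h, with W_h = N_h/N and N = 2925:
  stratum 1: (1125/2925)²·1.20²/113 = 0.00188511
  stratum 2: (500/2925)²·25.39²/69 = 0.273001
  stratum 3: (1100/2925)²·13.18²/89 = 0.276042
  stratum 4: (200/2925)²·6.82²/43 = 0.00505718
V̂(x̄_st) = 0.555985
SE(x̄_st) = √0.555985 = 0.745644

SE(x̄_st) ≈ 0.746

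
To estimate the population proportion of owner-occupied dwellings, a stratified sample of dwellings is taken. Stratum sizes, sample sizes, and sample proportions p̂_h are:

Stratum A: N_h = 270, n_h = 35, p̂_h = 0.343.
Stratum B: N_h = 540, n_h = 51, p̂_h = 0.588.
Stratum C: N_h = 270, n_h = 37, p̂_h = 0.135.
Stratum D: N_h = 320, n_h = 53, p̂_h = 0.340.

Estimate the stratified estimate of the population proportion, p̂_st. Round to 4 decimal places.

N = 1400; stratum weights W_h = N_h/N.
p̂_st = Σ W_h p̂_h = (270·0.343 + 540·0.588 + 270·0.135 + 320·0.340)/1400 = 0.39670

p̂_st ≈ 0.3967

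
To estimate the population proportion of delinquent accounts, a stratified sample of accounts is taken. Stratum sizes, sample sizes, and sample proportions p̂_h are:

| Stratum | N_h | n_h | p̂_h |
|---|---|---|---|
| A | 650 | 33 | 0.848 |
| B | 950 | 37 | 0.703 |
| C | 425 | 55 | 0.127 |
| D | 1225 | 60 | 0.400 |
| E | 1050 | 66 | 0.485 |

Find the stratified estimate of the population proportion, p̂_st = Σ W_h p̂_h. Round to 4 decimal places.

p̂_st ≈ 0.5284

N = 4300; stratum weights W_h = N_h/N.
p̂_st = Σ W_h p̂_h = (650·0.848 + 950·0.703 + 425·0.127 + 1225·0.400 + 1050·0.485)/4300 = 0.52844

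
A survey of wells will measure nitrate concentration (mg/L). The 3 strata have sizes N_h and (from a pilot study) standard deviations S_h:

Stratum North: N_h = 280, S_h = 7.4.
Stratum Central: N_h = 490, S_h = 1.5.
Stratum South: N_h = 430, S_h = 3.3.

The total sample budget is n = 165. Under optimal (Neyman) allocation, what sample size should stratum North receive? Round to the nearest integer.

81

Neyman allocation: n_h = n · N_h S_h / Σ N_i S_i, with n = 165.
  stratum North: N_h·S_h = 280·7.4 = 2072.00
  stratum Central: N_h·S_h = 490·1.5 = 735.00
  stratum South: N_h·S_h = 430·3.3 = 1419.00
Σ N_h S_h = 4226.00
n for stratum North = 165·2072.00/4226.00 = 80.899 → 81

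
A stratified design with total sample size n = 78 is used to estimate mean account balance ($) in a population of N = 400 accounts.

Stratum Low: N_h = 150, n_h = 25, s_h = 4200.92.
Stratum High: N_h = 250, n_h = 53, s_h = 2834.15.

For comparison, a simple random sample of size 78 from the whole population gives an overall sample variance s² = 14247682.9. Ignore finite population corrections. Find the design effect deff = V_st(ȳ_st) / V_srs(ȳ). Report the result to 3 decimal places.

deff ≈ 0.868

V̂(ȳ_st) = Σ W_h² s_h²/n_h, with W_h = N_h/N and N = 400:
  stratum Low: (150/400)²·4200.92²/25 = 99268.5
  stratum High: (250/400)²·2834.15²/53 = 59201.1
V_st = 158470
V_srs = s²/n = 14247682.9/78 = 182663
deff = V_st / V_srs = 158470/182663 = 0.8676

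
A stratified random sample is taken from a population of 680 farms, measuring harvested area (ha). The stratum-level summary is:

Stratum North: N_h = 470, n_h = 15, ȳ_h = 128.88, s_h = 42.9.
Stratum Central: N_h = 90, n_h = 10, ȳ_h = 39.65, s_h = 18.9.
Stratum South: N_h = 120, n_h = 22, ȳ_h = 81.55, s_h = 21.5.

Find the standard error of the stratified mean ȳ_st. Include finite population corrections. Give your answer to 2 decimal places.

SE(ȳ_st) ≈ 7.60

V̂(ȳ_st) = Σ W_h² (1 − n_h/N_h) s_h²/n_h, with W_h = N_h/N and N = 680:
  stratum North: (470/680)²·(1 − 15/470)·42.9²/15 = 56.7433
  stratum Central: (90/680)²·(1 − 10/90)·18.9²/10 = 0.556209
  stratum South: (120/680)²·(1 − 22/120)·21.5²/22 = 0.534372
V̂(ȳ_st) = 57.8339
SE(ȳ_st) = √57.8339 = 7.60486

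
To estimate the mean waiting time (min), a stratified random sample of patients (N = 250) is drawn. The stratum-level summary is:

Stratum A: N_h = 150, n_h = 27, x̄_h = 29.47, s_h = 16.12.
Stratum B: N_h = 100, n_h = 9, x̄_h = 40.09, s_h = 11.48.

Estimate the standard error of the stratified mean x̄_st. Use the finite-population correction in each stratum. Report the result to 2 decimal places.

SE(x̄_st) ≈ 2.23

V̂(x̄_st) = Σ W_h² (1 − n_h/N_h) s_h²/n_h, with W_h = N_h/N and N = 250:
  stratum A: (150/250)²·(1 − 27/150)·16.12²/27 = 2.84107
  stratum B: (100/250)²·(1 − 9/100)·11.48²/9 = 2.13208
V̂(x̄_st) = 4.97315
SE(x̄_st) = √4.97315 = 2.23006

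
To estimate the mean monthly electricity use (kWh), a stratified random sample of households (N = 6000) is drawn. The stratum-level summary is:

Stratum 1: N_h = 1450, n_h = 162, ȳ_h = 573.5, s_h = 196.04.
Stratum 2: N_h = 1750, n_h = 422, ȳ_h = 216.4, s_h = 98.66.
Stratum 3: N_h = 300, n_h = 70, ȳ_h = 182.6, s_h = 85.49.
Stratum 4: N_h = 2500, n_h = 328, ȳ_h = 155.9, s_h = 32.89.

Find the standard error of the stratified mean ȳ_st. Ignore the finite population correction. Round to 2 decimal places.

SE(ȳ_st) ≈ 4.08

V̂(ȳ_st) = Σ W_h² s_h²/n_h, with W_h = N_h/N and N = 6000:
  stratum 1: (1450/6000)²·196.04²/162 = 13.855
  stratum 2: (1750/6000)²·98.66²/422 = 1.9622
  stratum 3: (300/6000)²·85.49²/70 = 0.261019
  stratum 4: (2500/6000)²·32.89²/328 = 0.572574
V̂(ȳ_st) = 16.6508
SE(ȳ_st) = √16.6508 = 4.08054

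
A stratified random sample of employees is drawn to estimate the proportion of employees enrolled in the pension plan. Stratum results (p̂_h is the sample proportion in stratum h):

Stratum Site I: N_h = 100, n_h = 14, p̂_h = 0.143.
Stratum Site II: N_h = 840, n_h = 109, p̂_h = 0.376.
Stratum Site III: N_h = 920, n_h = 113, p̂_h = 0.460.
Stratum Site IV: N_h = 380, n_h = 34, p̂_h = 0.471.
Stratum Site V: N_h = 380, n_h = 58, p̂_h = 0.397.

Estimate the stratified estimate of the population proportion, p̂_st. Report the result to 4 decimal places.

p̂_st ≈ 0.4134

N = 2620; stratum weights W_h = N_h/N.
p̂_st = Σ W_h p̂_h = (100·0.143 + 840·0.376 + 920·0.460 + 380·0.471 + 380·0.397)/2620 = 0.41343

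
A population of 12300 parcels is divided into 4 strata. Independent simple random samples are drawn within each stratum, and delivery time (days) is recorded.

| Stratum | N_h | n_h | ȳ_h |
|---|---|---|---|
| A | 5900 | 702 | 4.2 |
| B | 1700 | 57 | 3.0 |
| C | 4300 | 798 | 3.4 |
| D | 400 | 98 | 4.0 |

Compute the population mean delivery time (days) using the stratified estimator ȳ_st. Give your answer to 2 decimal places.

ȳ_st ≈ 3.75

N = Σ N_h = 12300. Stratum weights W_h = N_h/N.
ȳ_st = (5900·4.2 + 1700·3.0 + 4300·3.4 + 400·4.0) / 12300 = 3.7480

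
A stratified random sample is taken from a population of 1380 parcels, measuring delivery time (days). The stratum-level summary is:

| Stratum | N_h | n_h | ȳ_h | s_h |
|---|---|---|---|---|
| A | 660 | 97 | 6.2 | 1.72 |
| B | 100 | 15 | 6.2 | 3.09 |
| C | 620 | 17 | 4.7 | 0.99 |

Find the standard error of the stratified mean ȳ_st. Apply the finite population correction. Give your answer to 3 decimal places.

V̂(ȳ_st) = Σ W_h² (1 − n_h/N_h) s_h²/n_h, with W_h = N_h/N and N = 1380:
  stratum A: (660/1380)²·(1 − 97/660)·1.72²/97 = 0.00595085
  stratum B: (100/1380)²·(1 − 15/100)·3.09²/15 = 0.0028411
  stratum C: (620/1380)²·(1 − 17/620)·0.99²/17 = 0.0113181
V̂(ȳ_st) = 0.02011
SE(ȳ_st) = √0.02011 = 0.14181

SE(ȳ_st) ≈ 0.142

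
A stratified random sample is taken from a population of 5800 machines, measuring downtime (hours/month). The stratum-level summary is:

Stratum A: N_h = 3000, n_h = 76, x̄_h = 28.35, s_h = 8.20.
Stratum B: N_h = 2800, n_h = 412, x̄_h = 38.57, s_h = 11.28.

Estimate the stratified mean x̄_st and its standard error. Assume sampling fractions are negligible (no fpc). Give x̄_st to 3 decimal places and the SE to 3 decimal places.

x̄_st = Σ W_h x̄_h = (3000·28.35 + 2800·38.57)/5800 = 33.28379
V̂(x̄_st) = Σ W_h² s_h²/n_h, with W_h = N_h/N and N = 5800:
  stratum A: (3000/5800)²·8.20²/76 = 0.236701
  stratum B: (2800/5800)²·11.28²/412 = 0.0719749
V̂(x̄_st) = 0.308676
SE(x̄_st) = √0.308676 = 0.555586

x̄_st ≈ 33.284, SE ≈ 0.556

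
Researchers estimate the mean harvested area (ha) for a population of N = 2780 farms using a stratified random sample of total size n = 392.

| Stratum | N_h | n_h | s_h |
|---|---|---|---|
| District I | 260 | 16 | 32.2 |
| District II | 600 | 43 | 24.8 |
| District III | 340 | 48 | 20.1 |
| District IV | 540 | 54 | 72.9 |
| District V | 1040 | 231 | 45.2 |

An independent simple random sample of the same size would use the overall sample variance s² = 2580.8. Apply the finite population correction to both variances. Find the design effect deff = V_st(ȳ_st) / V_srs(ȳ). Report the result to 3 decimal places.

deff ≈ 0.984

V̂(ȳ_st) = Σ W_h² (1 − n_h/N_h) s_h²/n_h, with W_h = N_h/N and N = 2780:
  stratum District I: (260/2780)²·(1 − 16/260)·32.2²/16 = 0.531943
  stratum District II: (600/2780)²·(1 − 43/600)·24.8²/43 = 0.618517
  stratum District III: (340/2780)²·(1 − 48/340)·20.1²/48 = 0.108124
  stratum District IV: (540/2780)²·(1 − 54/540)·72.9²/54 = 3.34196
  stratum District V: (1040/2780)²·(1 − 231/1040)·45.2²/231 = 0.962847
V_st = 5.5634
V_srs = (1 − 392/2780)·2580.8/392 = 5.65533
deff = V_st / V_srs = 5.5634/5.65533 = 0.9837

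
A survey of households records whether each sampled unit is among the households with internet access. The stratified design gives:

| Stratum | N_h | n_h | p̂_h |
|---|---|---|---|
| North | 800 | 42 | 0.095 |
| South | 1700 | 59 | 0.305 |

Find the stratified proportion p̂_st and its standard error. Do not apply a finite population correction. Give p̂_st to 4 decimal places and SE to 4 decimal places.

N = 2500; stratum weights W_h = N_h/N.
p̂_st = Σ W_h p̂_h = (800·0.095 + 1700·0.305)/2500 = 0.23780
V̂(p̂_st) = Σ W_h² p̂_h(1−p̂_h)/(n_h−1):
  stratum North: (800/2500)²·0.095·0.905/41 = 0.000214728
  stratum South: (1700/2500)²·0.305·0.695/58 = 0.00168995
V̂(p̂_st) = 0.00190468; SE = √V̂ = 0.0436426

p̂_st ≈ 0.2378, SE ≈ 0.0436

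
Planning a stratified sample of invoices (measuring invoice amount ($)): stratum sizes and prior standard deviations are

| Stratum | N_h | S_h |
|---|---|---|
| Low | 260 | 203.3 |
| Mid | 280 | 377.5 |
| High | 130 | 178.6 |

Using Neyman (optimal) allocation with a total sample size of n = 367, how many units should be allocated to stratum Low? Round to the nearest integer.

107

Neyman allocation: n_h = n · N_h S_h / Σ N_i S_i, with n = 367.
  stratum Low: N_h·S_h = 260·203.3 = 52858.00
  stratum Mid: N_h·S_h = 280·377.5 = 105700.00
  stratum High: N_h·S_h = 130·178.6 = 23218.00
Σ N_h S_h = 181776.00
n for stratum Low = 367·52858.00/181776.00 = 106.719 → 107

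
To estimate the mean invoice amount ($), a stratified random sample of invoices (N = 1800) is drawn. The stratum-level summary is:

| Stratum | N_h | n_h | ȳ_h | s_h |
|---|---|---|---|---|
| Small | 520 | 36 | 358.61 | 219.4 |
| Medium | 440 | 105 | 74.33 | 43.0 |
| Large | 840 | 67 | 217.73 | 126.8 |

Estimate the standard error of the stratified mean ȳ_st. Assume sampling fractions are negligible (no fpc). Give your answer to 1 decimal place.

SE(ȳ_st) ≈ 12.8

V̂(ȳ_st) = Σ W_h² s_h²/n_h, with W_h = N_h/N and N = 1800:
  stratum Small: (520/1800)²·219.4²/36 = 111.592
  stratum Medium: (440/1800)²·43.0²/105 = 1.05222
  stratum Large: (840/1800)²·126.8²/67 = 52.2609
V̂(ȳ_st) = 164.905
SE(ȳ_st) = √164.905 = 12.8415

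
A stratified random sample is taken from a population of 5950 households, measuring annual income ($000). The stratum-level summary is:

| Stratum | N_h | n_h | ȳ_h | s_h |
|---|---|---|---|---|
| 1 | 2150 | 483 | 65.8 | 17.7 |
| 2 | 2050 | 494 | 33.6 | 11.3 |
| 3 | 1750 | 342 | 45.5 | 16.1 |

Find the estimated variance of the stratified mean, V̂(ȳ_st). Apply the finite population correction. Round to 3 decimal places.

V̂(ȳ_st) = Σ W_h² (1 − n_h/N_h) s_h²/n_h, with W_h = N_h/N and N = 5950:
  stratum 1: (2150/5950)²·(1 − 483/2150)·17.7²/483 = 0.0656658
  stratum 2: (2050/5950)²·(1 − 494/2050)·11.3²/494 = 0.0232895
  stratum 3: (1750/5950)²·(1 − 342/1750)·16.1²/342 = 0.0527512
V̂(ȳ_st) = 0.141707

V̂(ȳ_st) ≈ 0.142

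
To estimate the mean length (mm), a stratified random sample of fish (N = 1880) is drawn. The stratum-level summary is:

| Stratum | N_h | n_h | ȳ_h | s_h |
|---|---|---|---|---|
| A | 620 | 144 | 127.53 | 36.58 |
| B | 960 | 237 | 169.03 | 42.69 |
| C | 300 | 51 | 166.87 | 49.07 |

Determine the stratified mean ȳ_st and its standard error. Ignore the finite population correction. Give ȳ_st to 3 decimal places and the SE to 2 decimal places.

ȳ_st = Σ W_h ȳ_h = (620·127.53 + 960·169.03 + 300·166.87)/1880 = 154.99915
V̂(ȳ_st) = Σ W_h² s_h²/n_h, with W_h = N_h/N and N = 1880:
  stratum A: (620/1880)²·36.58²/144 = 1.01063
  stratum B: (960/1880)²·42.69²/237 = 2.00508
  stratum C: (300/1880)²·49.07²/51 = 1.20223
V̂(ȳ_st) = 4.21794
SE(ȳ_st) = √4.21794 = 2.05376

ȳ_st ≈ 154.999, SE ≈ 2.05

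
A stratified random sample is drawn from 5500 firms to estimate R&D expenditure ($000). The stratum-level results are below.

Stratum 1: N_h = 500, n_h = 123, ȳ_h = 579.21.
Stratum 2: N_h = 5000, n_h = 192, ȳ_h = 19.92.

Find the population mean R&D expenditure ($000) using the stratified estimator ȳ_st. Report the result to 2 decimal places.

ȳ_st ≈ 70.76

N = Σ N_h = 5500. Stratum weights W_h = N_h/N.
ȳ_st = (500·579.21 + 5000·19.92) / 5500 = 70.7645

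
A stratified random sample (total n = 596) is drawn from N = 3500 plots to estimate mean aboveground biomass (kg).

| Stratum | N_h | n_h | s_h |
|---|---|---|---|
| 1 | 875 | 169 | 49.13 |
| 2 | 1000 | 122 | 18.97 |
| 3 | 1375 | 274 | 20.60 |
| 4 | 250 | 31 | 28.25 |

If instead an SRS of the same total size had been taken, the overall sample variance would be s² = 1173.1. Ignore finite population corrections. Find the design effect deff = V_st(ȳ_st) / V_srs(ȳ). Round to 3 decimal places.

V̂(ȳ_st) = Σ W_h² s_h²/n_h, with W_h = N_h/N and N = 3500:
  stratum 1: (875/3500)²·49.13²/169 = 0.892662
  stratum 2: (1000/3500)²·18.97²/122 = 0.24079
  stratum 3: (1375/3500)²·20.60²/274 = 0.23903
  stratum 4: (250/3500)²·28.25²/31 = 0.131347
V_st = 1.50383
V_srs = s²/n = 1173.1/596 = 1.96829
deff = V_st / V_srs = 1.50383/1.96829 = 0.7640

deff ≈ 0.764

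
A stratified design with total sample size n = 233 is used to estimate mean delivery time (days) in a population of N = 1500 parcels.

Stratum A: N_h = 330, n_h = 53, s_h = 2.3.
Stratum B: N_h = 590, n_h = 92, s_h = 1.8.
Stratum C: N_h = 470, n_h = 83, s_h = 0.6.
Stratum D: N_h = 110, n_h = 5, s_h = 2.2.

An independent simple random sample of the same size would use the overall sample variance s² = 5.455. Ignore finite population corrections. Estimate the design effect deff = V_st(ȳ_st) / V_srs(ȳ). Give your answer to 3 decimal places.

V̂(ȳ_st) = Σ W_h² s_h²/n_h, with W_h = N_h/N and N = 1500:
  stratum A: (330/1500)²·2.3²/53 = 0.00483087
  stratum B: (590/1500)²·1.8²/92 = 0.00544852
  stratum C: (470/1500)²·0.6²/83 = 0.000425831
  stratum D: (110/1500)²·2.2²/5 = 0.00520569
V_st = 0.0159109
V_srs = s²/n = 5.455/233 = 0.023412
deff = V_st / V_srs = 0.0159109/0.023412 = 0.6796

deff ≈ 0.680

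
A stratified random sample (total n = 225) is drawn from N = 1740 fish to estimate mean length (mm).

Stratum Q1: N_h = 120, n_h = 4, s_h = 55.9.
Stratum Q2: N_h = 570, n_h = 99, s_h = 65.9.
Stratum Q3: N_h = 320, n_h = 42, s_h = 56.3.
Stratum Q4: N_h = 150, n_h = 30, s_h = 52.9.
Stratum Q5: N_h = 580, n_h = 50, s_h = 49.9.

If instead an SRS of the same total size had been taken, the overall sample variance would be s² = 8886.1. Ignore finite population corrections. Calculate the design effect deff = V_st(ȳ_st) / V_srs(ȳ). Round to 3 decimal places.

V̂(ȳ_st) = Σ W_h² s_h²/n_h, with W_h = N_h/N and N = 1740:
  stratum Q1: (120/1740)²·55.9²/4 = 3.71559
  stratum Q2: (570/1740)²·65.9²/99 = 4.70746
  stratum Q3: (320/1740)²·56.3²/42 = 2.55252
  stratum Q4: (150/1740)²·52.9²/30 = 0.693225
  stratum Q5: (580/1740)²·49.9²/50 = 5.53336
V_st = 17.2022
V_srs = s²/n = 8886.1/225 = 39.4938
deff = V_st / V_srs = 17.2022/39.4938 = 0.4356

deff ≈ 0.436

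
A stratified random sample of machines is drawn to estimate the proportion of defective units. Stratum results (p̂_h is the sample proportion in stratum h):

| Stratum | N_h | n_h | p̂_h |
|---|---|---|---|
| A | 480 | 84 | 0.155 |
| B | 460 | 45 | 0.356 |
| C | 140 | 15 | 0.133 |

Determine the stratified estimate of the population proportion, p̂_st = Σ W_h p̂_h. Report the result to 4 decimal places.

N = 1080; stratum weights W_h = N_h/N.
p̂_st = Σ W_h p̂_h = (480·0.155 + 460·0.356 + 140·0.133)/1080 = 0.23776

p̂_st ≈ 0.2378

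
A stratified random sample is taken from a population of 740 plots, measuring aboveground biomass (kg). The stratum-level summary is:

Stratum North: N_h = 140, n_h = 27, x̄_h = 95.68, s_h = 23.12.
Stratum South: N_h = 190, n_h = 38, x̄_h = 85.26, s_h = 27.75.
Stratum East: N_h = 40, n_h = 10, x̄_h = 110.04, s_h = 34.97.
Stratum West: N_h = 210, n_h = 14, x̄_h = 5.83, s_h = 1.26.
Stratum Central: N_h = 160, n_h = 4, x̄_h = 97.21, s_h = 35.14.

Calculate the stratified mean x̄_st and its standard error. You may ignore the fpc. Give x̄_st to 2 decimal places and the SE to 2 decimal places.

x̄_st = Σ W_h x̄_h = (140·95.68 + 190·85.26 + 40·110.04 + 210·5.83 + 160·97.21)/740 = 68.61365
V̂(x̄_st) = Σ W_h² s_h²/n_h, with W_h = N_h/N and N = 740:
  stratum North: (140/740)²·23.12²/27 = 0.708606
  stratum South: (190/740)²·27.75²/38 = 1.33594
  stratum East: (40/740)²·34.97²/10 = 0.357312
  stratum West: (210/740)²·1.26²/14 = 0.00913247
  stratum Central: (160/740)²·35.14²/4 = 14.4318
V̂(x̄_st) = 16.8428
SE(x̄_st) = √16.8428 = 4.10399

x̄_st ≈ 68.61, SE ≈ 4.10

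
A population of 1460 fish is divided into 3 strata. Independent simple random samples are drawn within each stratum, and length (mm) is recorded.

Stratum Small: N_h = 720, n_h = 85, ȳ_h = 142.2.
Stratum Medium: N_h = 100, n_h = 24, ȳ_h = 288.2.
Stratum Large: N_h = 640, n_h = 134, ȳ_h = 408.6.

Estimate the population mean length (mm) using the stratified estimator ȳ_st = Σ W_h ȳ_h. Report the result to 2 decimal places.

ȳ_st ≈ 268.98

N = Σ N_h = 1460. Stratum weights W_h = N_h/N.
ȳ_st = (720·142.2 + 100·288.2 + 640·408.6) / 1460 = 268.9781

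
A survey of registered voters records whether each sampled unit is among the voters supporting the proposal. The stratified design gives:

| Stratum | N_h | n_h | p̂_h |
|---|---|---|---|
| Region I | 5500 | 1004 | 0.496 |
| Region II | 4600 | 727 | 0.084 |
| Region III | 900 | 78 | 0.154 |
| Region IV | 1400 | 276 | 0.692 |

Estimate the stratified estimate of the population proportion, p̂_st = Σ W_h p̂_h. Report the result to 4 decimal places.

N = 12400; stratum weights W_h = N_h/N.
p̂_st = Σ W_h p̂_h = (5500·0.496 + 4600·0.084 + 900·0.154 + 1400·0.692)/12400 = 0.34047

p̂_st ≈ 0.3405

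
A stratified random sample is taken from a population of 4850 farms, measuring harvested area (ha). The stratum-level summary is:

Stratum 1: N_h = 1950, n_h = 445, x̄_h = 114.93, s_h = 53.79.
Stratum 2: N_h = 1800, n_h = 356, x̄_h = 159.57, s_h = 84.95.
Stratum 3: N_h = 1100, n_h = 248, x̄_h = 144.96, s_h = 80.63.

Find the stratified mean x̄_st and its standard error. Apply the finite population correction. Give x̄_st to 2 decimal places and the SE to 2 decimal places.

x̄_st = Σ W_h x̄_h = (1950·114.93 + 1800·159.57 + 1100·144.96)/4850 = 138.30835
V̂(x̄_st) = Σ W_h² (1 − n_h/N_h) s_h²/n_h, with W_h = N_h/N and N = 4850:
  stratum 1: (1950/4850)²·(1 − 445/1950)·53.79²/445 = 0.811205
  stratum 2: (1800/4850)²·(1 − 356/1800)·84.95²/356 = 2.23992
  stratum 3: (1100/4850)²·(1 − 248/1100)·80.63²/248 = 1.04446
V̂(x̄_st) = 4.09558
SE(x̄_st) = √4.09558 = 2.02376

x̄_st ≈ 138.31, SE ≈ 2.02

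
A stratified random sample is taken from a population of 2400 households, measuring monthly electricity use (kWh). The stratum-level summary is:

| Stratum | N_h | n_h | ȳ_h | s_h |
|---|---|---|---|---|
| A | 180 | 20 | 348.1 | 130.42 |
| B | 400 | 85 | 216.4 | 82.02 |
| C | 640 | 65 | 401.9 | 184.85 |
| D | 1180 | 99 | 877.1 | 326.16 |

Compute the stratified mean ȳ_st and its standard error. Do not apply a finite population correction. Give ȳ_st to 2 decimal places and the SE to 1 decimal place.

ȳ_st ≈ 600.59, SE ≈ 17.4

ȳ_st = Σ W_h ȳ_h = (180·348.1 + 400·216.4 + 640·401.9 + 1180·877.1)/2400 = 600.58833
V̂(ȳ_st) = Σ W_h² s_h²/n_h, with W_h = N_h/N and N = 2400:
  stratum A: (180/2400)²·130.42²/20 = 4.78389
  stratum B: (400/2400)²·82.02²/85 = 2.19846
  stratum C: (640/2400)²·184.85²/65 = 37.382
  stratum D: (1180/2400)²·326.16²/99 = 259.757
V̂(ȳ_st) = 304.122
SE(ȳ_st) = √304.122 = 17.4391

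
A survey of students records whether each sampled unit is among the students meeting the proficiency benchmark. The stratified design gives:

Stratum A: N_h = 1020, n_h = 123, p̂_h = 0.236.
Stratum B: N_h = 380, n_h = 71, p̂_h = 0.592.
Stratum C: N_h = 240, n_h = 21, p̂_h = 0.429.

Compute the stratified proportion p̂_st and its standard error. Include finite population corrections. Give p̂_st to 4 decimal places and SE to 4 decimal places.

p̂_st ≈ 0.3467, SE ≈ 0.0299

N = 1640; stratum weights W_h = N_h/N.
p̂_st = Σ W_h p̂_h = (1020·0.236 + 380·0.592 + 240·0.429)/1640 = 0.34673
V̂(p̂_st) = Σ W_h² (1 − n_h/N_h) p̂_h(1−p̂_h)/(n_h−1):
  stratum A: (1020/1640)²·(1 − 123/1020)·0.236·0.764/122 = 0.000502748
  stratum B: (380/1640)²·(1 − 71/380)·0.592·0.408/70 = 0.000150639
  stratum C: (240/1640)²·(1 − 21/240)·0.429·0.571/20 = 0.000239349
V̂(p̂_st) = 0.000892736; SE = √V̂ = 0.0298787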